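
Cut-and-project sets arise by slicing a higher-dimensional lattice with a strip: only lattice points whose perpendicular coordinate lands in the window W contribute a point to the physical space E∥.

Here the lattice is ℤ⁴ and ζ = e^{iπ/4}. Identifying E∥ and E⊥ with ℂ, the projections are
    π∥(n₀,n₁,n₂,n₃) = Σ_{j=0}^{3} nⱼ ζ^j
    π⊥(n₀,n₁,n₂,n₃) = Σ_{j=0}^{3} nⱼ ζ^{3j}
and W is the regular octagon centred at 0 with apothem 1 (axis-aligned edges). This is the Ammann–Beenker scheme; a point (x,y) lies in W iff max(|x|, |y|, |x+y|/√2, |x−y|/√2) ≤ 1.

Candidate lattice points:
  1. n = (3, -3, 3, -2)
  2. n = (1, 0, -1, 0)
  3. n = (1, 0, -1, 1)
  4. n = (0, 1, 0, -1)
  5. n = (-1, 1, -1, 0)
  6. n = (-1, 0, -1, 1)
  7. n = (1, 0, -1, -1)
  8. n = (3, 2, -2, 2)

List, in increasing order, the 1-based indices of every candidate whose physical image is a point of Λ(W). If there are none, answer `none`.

7

Internal map: ζ^{3j} for j=0..3 gives (1,0), (−√2/2,√2/2), (0,−1), (√2/2,√2/2).
#1 (3, -3, 3, -2): internal (3.7071, -6.5355); octagon support 7.2426 vs apothem 1 → ∉ W
#2 (1, 0, -1, 0): internal (1.0000, 1.0000); octagon support 1.4142 vs apothem 1 → ∉ W
#3 (1, 0, -1, 1): internal (1.7071, 1.7071); octagon support 2.4142 vs apothem 1 → ∉ W
#4 (0, 1, 0, -1): internal (-1.4142, 0.0000); octagon support 1.4142 vs apothem 1 → ∉ W
#5 (-1, 1, -1, 0): internal (-1.7071, 1.7071); octagon support 2.4142 vs apothem 1 → ∉ W
#6 (-1, 0, -1, 1): internal (-0.2929, 1.7071); octagon support 1.7071 vs apothem 1 → ∉ W
#7 (1, 0, -1, -1): internal (0.2929, 0.2929); octagon support 0.4142 vs apothem 1 → ∈ W
#8 (3, 2, -2, 2): internal (3.0000, 4.8284); octagon support 5.5355 vs apothem 1 → ∉ W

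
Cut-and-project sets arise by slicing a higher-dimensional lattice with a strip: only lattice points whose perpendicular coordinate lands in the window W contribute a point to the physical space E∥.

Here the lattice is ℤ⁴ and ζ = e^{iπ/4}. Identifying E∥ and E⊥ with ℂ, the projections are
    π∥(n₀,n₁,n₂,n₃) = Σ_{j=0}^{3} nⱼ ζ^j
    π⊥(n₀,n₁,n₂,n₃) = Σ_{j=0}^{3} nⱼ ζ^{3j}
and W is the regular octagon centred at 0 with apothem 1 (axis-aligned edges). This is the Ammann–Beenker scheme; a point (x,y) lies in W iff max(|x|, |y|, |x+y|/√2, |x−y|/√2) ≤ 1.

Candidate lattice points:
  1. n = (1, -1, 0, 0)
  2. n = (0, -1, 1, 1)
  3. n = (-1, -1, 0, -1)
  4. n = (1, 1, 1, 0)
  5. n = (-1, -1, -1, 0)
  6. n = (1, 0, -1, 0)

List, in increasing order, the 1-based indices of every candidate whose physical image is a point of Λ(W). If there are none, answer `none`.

4, 5

With ζ = e^{iπ/4} the internal vectors are ζ^0,ζ^3,ζ^6,ζ^9.
candidate 1: n = (1, -1, 0, 0) → π⊥ ≈ (+1.707107, -0.707107); max(|x|,|y|,|x±y|/√2) = 1.707107 > 1 ⇒ ∉ W
candidate 2: n = (0, -1, 1, 1) → π⊥ ≈ (+1.414214, -1.000000); max(|x|,|y|,|x±y|/√2) = 1.707107 > 1 ⇒ ∉ W
candidate 3: n = (-1, -1, 0, -1) → π⊥ ≈ (-1.000000, -1.414214); max(|x|,|y|,|x±y|/√2) = 1.707107 > 1 ⇒ ∉ W
candidate 4: n = (1, 1, 1, 0) → π⊥ ≈ (+0.292893, -0.292893); max(|x|,|y|,|x±y|/√2) = 0.414214 ≤ 1 ⇒ ∈ W
candidate 5: n = (-1, -1, -1, 0) → π⊥ ≈ (-0.292893, +0.292893); max(|x|,|y|,|x±y|/√2) = 0.414214 ≤ 1 ⇒ ∈ W
candidate 6: n = (1, 0, -1, 0) → π⊥ ≈ (+1.000000, +1.000000); max(|x|,|y|,|x±y|/√2) = 1.414214 > 1 ⇒ ∉ W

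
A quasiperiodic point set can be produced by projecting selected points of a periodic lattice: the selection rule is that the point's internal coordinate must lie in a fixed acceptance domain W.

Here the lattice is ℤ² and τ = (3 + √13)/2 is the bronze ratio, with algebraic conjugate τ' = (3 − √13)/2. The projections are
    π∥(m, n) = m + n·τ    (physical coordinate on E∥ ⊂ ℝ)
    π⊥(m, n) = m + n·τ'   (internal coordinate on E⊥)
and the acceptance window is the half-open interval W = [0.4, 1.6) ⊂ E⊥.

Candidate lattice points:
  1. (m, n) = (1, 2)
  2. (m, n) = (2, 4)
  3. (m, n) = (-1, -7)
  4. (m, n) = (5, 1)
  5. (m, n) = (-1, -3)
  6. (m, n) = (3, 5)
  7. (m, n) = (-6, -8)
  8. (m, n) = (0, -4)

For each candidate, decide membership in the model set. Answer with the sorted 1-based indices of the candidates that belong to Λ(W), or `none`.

2, 3, 6, 8

τ' = (3−√13)/2 ≈ -0.3028.
candidate 1: (m,n)=(1,2) → π∥ = 1+2·τ ≈ 7.6056, π⊥ = 1+2·τ' ≈ 0.3944 ∉ [0.4, 1.6) ⇒ out
candidate 2: (m,n)=(2,4) → π∥ = 2+4·τ ≈ 15.2111, π⊥ = 2+4·τ' ≈ 0.7889 ∈ [0.4, 1.6) ⇒ IN Λ
candidate 3: (m,n)=(-1,-7) → π∥ = -1-7·τ ≈ -24.1194, π⊥ = -1-7·τ' ≈ 1.1194 ∈ [0.4, 1.6) ⇒ IN Λ
candidate 4: (m,n)=(5,1) → π∥ = 5+1·τ ≈ 8.3028, π⊥ = 5+1·τ' ≈ 4.6972 ∉ [0.4, 1.6) ⇒ out
candidate 5: (m,n)=(-1,-3) → π∥ = -1-3·τ ≈ -10.9083, π⊥ = -1-3·τ' ≈ -0.0917 ∉ [0.4, 1.6) ⇒ out
candidate 6: (m,n)=(3,5) → π∥ = 3+5·τ ≈ 19.5139, π⊥ = 3+5·τ' ≈ 1.4861 ∈ [0.4, 1.6) ⇒ IN Λ
candidate 7: (m,n)=(-6,-8) → π∥ = -6-8·τ ≈ -32.4222, π⊥ = -6-8·τ' ≈ -3.5778 ∉ [0.4, 1.6) ⇒ out
candidate 8: (m,n)=(0,-4) → π∥ = 0-4·τ ≈ -13.2111, π⊥ = 0-4·τ' ≈ 1.2111 ∈ [0.4, 1.6) ⇒ IN Λ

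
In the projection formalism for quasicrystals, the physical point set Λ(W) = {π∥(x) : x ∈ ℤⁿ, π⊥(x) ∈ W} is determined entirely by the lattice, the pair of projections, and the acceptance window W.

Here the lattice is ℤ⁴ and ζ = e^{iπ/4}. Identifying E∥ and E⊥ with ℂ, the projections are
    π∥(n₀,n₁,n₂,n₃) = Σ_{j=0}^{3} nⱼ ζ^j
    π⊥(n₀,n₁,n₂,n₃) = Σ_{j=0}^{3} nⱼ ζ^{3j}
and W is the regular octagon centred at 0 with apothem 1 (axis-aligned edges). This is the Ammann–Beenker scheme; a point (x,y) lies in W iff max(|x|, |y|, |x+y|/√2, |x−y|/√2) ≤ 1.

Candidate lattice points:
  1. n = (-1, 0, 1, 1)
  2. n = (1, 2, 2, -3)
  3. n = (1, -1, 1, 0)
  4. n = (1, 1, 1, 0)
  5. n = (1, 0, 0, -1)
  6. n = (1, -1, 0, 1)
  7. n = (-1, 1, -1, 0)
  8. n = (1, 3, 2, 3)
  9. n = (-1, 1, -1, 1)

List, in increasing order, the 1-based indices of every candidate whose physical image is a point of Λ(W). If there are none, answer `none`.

Internal map: ζ^{3j} for j=0..3 gives (1,0), (−√2/2,√2/2), (0,−1), (√2/2,√2/2).
#1 (-1, 0, 1, 1): internal (-0.2929, -0.2929); octagon support 0.4142 vs apothem 1 → ∈ W
#2 (1, 2, 2, -3): internal (-2.5355, -2.7071); octagon support 3.7071 vs apothem 1 → ∉ W
#3 (1, -1, 1, 0): internal (1.7071, -1.7071); octagon support 2.4142 vs apothem 1 → ∉ W
#4 (1, 1, 1, 0): internal (0.2929, -0.2929); octagon support 0.4142 vs apothem 1 → ∈ W
#5 (1, 0, 0, -1): internal (0.2929, -0.7071); octagon support 0.7071 vs apothem 1 → ∈ W
#6 (1, -1, 0, 1): internal (2.4142, 0.0000); octagon support 2.4142 vs apothem 1 → ∉ W
#7 (-1, 1, -1, 0): internal (-1.7071, 1.7071); octagon support 2.4142 vs apothem 1 → ∉ W
#8 (1, 3, 2, 3): internal (1.0000, 2.2426); octagon support 2.2929 vs apothem 1 → ∉ W
#9 (-1, 1, -1, 1): internal (-1.0000, 2.4142); octagon support 2.4142 vs apothem 1 → ∉ W

1, 4, 5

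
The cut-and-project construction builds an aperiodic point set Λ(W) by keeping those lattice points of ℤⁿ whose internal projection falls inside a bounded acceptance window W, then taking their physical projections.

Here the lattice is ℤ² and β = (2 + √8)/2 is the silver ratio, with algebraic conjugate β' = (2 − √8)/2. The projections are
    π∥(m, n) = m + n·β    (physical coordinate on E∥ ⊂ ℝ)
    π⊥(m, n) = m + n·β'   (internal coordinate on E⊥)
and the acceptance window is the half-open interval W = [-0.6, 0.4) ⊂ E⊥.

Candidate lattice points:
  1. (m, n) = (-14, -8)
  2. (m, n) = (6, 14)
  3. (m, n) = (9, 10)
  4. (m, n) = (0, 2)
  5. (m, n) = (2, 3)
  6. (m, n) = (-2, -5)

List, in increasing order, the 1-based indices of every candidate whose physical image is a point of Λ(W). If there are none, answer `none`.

2, 6

β' = (2−√8)/2 ≈ -0.414214.
candidate 1: (m,n)=(-14,-8) → π∥ = -14-8·β ≈ -33.313708, π⊥ = -14-8·β' ≈ -10.686292 ∉ [-0.6, 0.4) ⇒ out
candidate 2: (m,n)=(6,14) → π∥ = 6+14·β ≈ 39.798990, π⊥ = 6+14·β' ≈ 0.201010 ∈ [-0.6, 0.4) ⇒ IN Λ
candidate 3: (m,n)=(9,10) → π∥ = 9+10·β ≈ 33.142136, π⊥ = 9+10·β' ≈ 4.857864 ∉ [-0.6, 0.4) ⇒ out
candidate 4: (m,n)=(0,2) → π∥ = 0+2·β ≈ 4.828427, π⊥ = 0+2·β' ≈ -0.828427 ∉ [-0.6, 0.4) ⇒ out
candidate 5: (m,n)=(2,3) → π∥ = 2+3·β ≈ 9.242641, π⊥ = 2+3·β' ≈ 0.757359 ∉ [-0.6, 0.4) ⇒ out
candidate 6: (m,n)=(-2,-5) → π∥ = -2-5·β ≈ -14.071068, π⊥ = -2-5·β' ≈ 0.071068 ∈ [-0.6, 0.4) ⇒ IN Λ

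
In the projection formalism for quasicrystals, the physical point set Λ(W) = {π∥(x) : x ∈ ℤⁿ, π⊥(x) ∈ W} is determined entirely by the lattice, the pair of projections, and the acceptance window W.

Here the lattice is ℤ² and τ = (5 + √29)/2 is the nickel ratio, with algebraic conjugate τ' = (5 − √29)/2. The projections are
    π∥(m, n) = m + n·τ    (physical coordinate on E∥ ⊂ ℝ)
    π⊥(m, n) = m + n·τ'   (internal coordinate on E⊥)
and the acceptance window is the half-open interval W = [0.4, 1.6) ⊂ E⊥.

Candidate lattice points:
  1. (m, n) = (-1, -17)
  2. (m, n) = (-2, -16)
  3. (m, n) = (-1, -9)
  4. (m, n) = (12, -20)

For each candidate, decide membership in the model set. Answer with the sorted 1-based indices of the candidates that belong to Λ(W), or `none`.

Compute τ' = (5−√29)/2 = -0.19258, so π⊥(m,n) = m -0.19258·n.
candidate 1: (m,n)=(-1,-17) → π∥ = -1-17·τ ≈ -89.27390, π⊥ = -1-17·τ' ≈ 2.27390 ∉ [0.4, 1.6) ⇒ out
candidate 2: (m,n)=(-2,-16) → π∥ = -2-16·τ ≈ -85.08132, π⊥ = -2-16·τ' ≈ 1.08132 ∈ [0.4, 1.6) ⇒ IN Λ
candidate 3: (m,n)=(-1,-9) → π∥ = -1-9·τ ≈ -47.73324, π⊥ = -1-9·τ' ≈ 0.73324 ∈ [0.4, 1.6) ⇒ IN Λ
candidate 4: (m,n)=(12,-20) → π∥ = 12-20·τ ≈ -91.85165, π⊥ = 12-20·τ' ≈ 15.85165 ∉ [0.4, 1.6) ⇒ out

2, 3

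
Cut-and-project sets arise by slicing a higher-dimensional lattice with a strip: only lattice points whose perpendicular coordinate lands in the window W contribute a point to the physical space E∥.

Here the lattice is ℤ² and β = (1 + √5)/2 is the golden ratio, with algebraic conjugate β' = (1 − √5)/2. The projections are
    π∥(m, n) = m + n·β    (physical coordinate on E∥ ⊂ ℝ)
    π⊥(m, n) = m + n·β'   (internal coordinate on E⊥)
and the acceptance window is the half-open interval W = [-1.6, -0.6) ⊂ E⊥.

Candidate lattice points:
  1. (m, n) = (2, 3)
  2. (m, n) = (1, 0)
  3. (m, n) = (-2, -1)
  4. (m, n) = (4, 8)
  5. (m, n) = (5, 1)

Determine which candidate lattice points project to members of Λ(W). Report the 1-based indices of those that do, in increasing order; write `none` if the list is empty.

Compute β' = (1−√5)/2 = -0.6180, so π⊥(m,n) = m -0.6180·n.
#1 (2,3): internal coord 2 + (3)·β' = +0.1459; +0.1459 ∉ [-1.6, -0.6) → out
#2 (1,0): internal coord 1 + (0)·β' = +1.0000; +1.0000 ∉ [-1.6, -0.6) → out
#3 (-2,-1): internal coord -2 + (-1)·β' = -1.3820; -1.3820 ∈ [-1.6, -0.6) → IN Λ
#4 (4,8): internal coord 4 + (8)·β' = -0.9443; -0.9443 ∈ [-1.6, -0.6) → IN Λ
#5 (5,1): internal coord 5 + (1)·β' = +4.3820; +4.3820 ∉ [-1.6, -0.6) → out

3, 4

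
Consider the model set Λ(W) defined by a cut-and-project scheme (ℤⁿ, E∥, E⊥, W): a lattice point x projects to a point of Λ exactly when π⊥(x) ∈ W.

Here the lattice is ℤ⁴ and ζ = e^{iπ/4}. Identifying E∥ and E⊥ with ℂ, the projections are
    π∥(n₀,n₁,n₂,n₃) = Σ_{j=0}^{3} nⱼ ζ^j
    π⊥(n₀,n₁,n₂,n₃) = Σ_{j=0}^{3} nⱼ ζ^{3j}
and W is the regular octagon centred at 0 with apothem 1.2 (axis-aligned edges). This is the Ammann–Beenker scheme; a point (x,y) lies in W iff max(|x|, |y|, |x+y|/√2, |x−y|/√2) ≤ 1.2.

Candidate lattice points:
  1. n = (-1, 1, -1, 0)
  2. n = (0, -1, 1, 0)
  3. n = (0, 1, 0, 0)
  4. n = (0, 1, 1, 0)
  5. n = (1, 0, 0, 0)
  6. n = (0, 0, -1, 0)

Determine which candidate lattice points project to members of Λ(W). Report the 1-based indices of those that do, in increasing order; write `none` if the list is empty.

Internal map: ζ^{3j} for j=0..3 gives (1,0), (−√2/2,√2/2), (0,−1), (√2/2,√2/2).
#1 (-1, 1, -1, 0): internal (-1.7071, 1.7071); octagon support 2.4142 vs apothem 1.2 → ∉ W
#2 (0, -1, 1, 0): internal (0.7071, -1.7071); octagon support 1.7071 vs apothem 1.2 → ∉ W
#3 (0, 1, 0, 0): internal (-0.7071, 0.7071); octagon support 1.0000 vs apothem 1.2 → ∈ W
#4 (0, 1, 1, 0): internal (-0.7071, -0.2929); octagon support 0.7071 vs apothem 1.2 → ∈ W
#5 (1, 0, 0, 0): internal (1.0000, 0.0000); octagon support 1.0000 vs apothem 1.2 → ∈ W
#6 (0, 0, -1, 0): internal (0.0000, 1.0000); octagon support 1.0000 vs apothem 1.2 → ∈ W

3, 4, 5, 6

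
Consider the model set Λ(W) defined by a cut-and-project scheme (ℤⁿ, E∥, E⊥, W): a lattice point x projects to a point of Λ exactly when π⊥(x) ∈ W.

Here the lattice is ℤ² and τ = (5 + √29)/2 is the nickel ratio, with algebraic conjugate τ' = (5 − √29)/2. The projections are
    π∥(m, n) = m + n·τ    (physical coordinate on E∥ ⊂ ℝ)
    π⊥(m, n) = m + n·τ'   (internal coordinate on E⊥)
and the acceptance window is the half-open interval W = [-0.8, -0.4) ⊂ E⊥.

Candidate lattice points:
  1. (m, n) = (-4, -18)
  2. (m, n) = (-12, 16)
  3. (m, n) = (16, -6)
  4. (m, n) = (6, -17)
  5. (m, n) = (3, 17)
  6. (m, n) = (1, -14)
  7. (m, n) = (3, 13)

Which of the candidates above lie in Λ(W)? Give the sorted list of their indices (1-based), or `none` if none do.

1

Compute τ' = (5−√29)/2 = -0.19258, so π⊥(m,n) = m -0.19258·n.
[1] lift (-4,-18): star map gives -0.53352; window check -0.8 ≤ -0.53352 < -0.4 is true → IN Λ
[2] lift (-12,16): star map gives -15.08132; window check -0.8 ≤ -15.08132 < -0.4 is false → out
[3] lift (16,-6): star map gives 17.15549; window check -0.8 ≤ 17.15549 < -0.4 is false → out
[4] lift (6,-17): star map gives 9.27390; window check -0.8 ≤ 9.27390 < -0.4 is false → out
[5] lift (3,17): star map gives -0.27390; window check -0.8 ≤ -0.27390 < -0.4 is false → out
[6] lift (1,-14): star map gives 3.69615; window check -0.8 ≤ 3.69615 < -0.4 is false → out
[7] lift (3,13): star map gives 0.49643; window check -0.8 ≤ 0.49643 < -0.4 is false → out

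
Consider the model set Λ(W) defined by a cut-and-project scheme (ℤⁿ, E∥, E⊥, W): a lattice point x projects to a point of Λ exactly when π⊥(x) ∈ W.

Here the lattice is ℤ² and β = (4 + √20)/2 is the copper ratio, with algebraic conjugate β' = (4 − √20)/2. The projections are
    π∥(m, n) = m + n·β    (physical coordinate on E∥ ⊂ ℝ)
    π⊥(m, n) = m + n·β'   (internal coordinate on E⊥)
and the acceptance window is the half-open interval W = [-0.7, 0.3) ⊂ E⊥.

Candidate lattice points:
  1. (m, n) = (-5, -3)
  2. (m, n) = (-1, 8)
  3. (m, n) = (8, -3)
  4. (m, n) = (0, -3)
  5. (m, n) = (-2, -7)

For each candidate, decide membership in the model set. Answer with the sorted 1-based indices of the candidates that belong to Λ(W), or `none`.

5

Compute β' = (4−√20)/2 = -0.236068, so π⊥(m,n) = m -0.236068·n.
candidate 1: (m,n)=(-5,-3) → π∥ = -5-3·β ≈ -17.708204, π⊥ = -5-3·β' ≈ -4.291796 ∉ [-0.7, 0.3) ⇒ out
candidate 2: (m,n)=(-1,8) → π∥ = -1+8·β ≈ 32.888544, π⊥ = -1+8·β' ≈ -2.888544 ∉ [-0.7, 0.3) ⇒ out
candidate 3: (m,n)=(8,-3) → π∥ = 8-3·β ≈ -4.708204, π⊥ = 8-3·β' ≈ 8.708204 ∉ [-0.7, 0.3) ⇒ out
candidate 4: (m,n)=(0,-3) → π∥ = 0-3·β ≈ -12.708204, π⊥ = 0-3·β' ≈ 0.708204 ∉ [-0.7, 0.3) ⇒ out
candidate 5: (m,n)=(-2,-7) → π∥ = -2-7·β ≈ -31.652476, π⊥ = -2-7·β' ≈ -0.347524 ∈ [-0.7, 0.3) ⇒ IN Λ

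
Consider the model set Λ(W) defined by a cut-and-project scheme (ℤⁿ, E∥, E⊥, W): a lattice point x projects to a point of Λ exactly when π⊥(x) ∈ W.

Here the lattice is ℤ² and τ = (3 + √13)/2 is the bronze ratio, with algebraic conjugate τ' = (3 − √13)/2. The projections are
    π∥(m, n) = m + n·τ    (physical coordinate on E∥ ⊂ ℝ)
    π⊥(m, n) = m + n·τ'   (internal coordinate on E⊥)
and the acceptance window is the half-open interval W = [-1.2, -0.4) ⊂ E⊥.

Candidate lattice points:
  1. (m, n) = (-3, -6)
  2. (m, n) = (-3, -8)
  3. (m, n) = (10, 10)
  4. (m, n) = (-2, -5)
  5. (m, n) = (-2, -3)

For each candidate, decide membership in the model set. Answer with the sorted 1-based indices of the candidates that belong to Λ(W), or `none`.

Compute τ' = (3−√13)/2 = -0.302776, so π⊥(m,n) = m -0.302776·n.
[1] lift (-3,-6): star map gives -1.183346; window check -1.2 ≤ -1.183346 < -0.4 is true → IN Λ
[2] lift (-3,-8): star map gives -0.577795; window check -1.2 ≤ -0.577795 < -0.4 is true → IN Λ
[3] lift (10,10): star map gives 6.972244; window check -1.2 ≤ 6.972244 < -0.4 is false → out
[4] lift (-2,-5): star map gives -0.486122; window check -1.2 ≤ -0.486122 < -0.4 is true → IN Λ
[5] lift (-2,-3): star map gives -1.091673; window check -1.2 ≤ -1.091673 < -0.4 is true → IN Λ

1, 2, 4, 5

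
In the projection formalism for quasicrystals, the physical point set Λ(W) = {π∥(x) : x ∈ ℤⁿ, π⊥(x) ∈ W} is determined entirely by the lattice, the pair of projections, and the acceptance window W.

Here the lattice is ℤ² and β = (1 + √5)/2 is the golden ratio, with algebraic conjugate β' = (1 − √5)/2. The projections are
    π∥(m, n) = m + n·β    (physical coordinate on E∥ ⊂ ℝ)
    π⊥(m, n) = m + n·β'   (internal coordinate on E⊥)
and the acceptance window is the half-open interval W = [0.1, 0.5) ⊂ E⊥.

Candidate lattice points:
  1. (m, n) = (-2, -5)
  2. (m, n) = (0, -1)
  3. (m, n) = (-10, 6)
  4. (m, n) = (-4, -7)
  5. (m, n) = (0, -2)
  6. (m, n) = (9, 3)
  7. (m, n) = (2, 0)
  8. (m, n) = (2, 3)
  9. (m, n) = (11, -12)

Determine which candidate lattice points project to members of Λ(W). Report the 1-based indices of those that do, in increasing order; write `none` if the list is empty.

Compute β' = (1−√5)/2 = -0.6180, so π⊥(m,n) = m -0.6180·n.
#1 (-2,-5): internal coord -2 + (-5)·β' = +1.0902; +1.0902 ∉ [0.1, 0.5) → out
#2 (0,-1): internal coord 0 + (-1)·β' = +0.6180; +0.6180 ∉ [0.1, 0.5) → out
#3 (-10,6): internal coord -10 + (6)·β' = -13.7082; -13.7082 ∉ [0.1, 0.5) → out
#4 (-4,-7): internal coord -4 + (-7)·β' = +0.3262; +0.3262 ∈ [0.1, 0.5) → IN Λ
#5 (0,-2): internal coord 0 + (-2)·β' = +1.2361; +1.2361 ∉ [0.1, 0.5) → out
#6 (9,3): internal coord 9 + (3)·β' = +7.1459; +7.1459 ∉ [0.1, 0.5) → out
#7 (2,0): internal coord 2 + (0)·β' = +2.0000; +2.0000 ∉ [0.1, 0.5) → out
#8 (2,3): internal coord 2 + (3)·β' = +0.1459; +0.1459 ∈ [0.1, 0.5) → IN Λ
#9 (11,-12): internal coord 11 + (-12)·β' = +18.4164; +18.4164 ∉ [0.1, 0.5) → out

4, 8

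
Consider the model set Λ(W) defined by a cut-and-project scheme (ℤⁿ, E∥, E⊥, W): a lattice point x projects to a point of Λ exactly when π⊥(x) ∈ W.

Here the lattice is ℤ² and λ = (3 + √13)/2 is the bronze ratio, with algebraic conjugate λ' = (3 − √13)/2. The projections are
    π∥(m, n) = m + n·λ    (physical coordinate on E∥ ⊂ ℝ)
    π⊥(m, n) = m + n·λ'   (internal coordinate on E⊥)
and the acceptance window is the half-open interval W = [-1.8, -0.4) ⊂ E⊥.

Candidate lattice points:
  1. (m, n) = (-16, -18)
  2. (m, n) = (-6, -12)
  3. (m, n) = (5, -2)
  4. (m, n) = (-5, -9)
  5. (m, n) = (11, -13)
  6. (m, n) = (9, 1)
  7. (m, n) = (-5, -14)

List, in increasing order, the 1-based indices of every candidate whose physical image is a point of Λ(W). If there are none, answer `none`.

Numerically λ ≈ 3.3028 and λ' = −1/λ ≈ -0.3028.
candidate 1: (m,n)=(-16,-18) → π∥ = -16-18·λ ≈ -75.4500, π⊥ = -16-18·λ' ≈ -10.5500 ∉ [-1.8, -0.4) ⇒ out
candidate 2: (m,n)=(-6,-12) → π∥ = -6-12·λ ≈ -45.6333, π⊥ = -6-12·λ' ≈ -2.3667 ∉ [-1.8, -0.4) ⇒ out
candidate 3: (m,n)=(5,-2) → π∥ = 5-2·λ ≈ -1.6056, π⊥ = 5-2·λ' ≈ 5.6056 ∉ [-1.8, -0.4) ⇒ out
candidate 4: (m,n)=(-5,-9) → π∥ = -5-9·λ ≈ -34.7250, π⊥ = -5-9·λ' ≈ -2.2750 ∉ [-1.8, -0.4) ⇒ out
candidate 5: (m,n)=(11,-13) → π∥ = 11-13·λ ≈ -31.9361, π⊥ = 11-13·λ' ≈ 14.9361 ∉ [-1.8, -0.4) ⇒ out
candidate 6: (m,n)=(9,1) → π∥ = 9+1·λ ≈ 12.3028, π⊥ = 9+1·λ' ≈ 8.6972 ∉ [-1.8, -0.4) ⇒ out
candidate 7: (m,n)=(-5,-14) → π∥ = -5-14·λ ≈ -51.2389, π⊥ = -5-14·λ' ≈ -0.7611 ∈ [-1.8, -0.4) ⇒ IN Λ

7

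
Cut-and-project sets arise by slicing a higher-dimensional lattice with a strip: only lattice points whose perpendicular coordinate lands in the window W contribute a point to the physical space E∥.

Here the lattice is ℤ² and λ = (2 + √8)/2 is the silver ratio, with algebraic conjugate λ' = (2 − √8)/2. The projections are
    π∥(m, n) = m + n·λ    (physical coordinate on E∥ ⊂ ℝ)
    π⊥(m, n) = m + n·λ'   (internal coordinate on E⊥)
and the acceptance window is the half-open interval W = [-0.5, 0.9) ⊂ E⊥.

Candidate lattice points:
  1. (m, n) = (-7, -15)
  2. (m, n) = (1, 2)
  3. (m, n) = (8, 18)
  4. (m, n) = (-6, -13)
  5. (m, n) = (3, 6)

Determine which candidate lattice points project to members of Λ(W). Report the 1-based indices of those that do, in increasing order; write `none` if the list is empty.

2, 3, 5

λ' = (2−√8)/2 ≈ -0.4142.
candidate 1: (m,n)=(-7,-15) → π∥ = -7-15·λ ≈ -43.2132, π⊥ = -7-15·λ' ≈ -0.7868 ∉ [-0.5, 0.9) ⇒ out
candidate 2: (m,n)=(1,2) → π∥ = 1+2·λ ≈ 5.8284, π⊥ = 1+2·λ' ≈ 0.1716 ∈ [-0.5, 0.9) ⇒ IN Λ
candidate 3: (m,n)=(8,18) → π∥ = 8+18·λ ≈ 51.4558, π⊥ = 8+18·λ' ≈ 0.5442 ∈ [-0.5, 0.9) ⇒ IN Λ
candidate 4: (m,n)=(-6,-13) → π∥ = -6-13·λ ≈ -37.3848, π⊥ = -6-13·λ' ≈ -0.6152 ∉ [-0.5, 0.9) ⇒ out
candidate 5: (m,n)=(3,6) → π∥ = 3+6·λ ≈ 17.4853, π⊥ = 3+6·λ' ≈ 0.5147 ∈ [-0.5, 0.9) ⇒ IN Λ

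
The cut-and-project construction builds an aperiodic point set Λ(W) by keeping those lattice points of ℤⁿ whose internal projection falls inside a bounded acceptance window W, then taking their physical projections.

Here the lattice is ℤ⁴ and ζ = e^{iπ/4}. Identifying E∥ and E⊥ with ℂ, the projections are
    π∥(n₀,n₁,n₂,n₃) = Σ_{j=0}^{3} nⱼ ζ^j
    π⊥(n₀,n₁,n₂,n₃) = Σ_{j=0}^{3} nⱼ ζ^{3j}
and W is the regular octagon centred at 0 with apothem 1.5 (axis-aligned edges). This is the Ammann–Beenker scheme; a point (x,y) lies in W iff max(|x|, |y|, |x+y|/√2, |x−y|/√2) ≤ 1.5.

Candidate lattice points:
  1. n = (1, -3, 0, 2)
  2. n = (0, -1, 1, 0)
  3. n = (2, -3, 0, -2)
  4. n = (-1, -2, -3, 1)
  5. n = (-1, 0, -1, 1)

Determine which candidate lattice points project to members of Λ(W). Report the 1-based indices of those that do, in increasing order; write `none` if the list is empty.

none

Internal map: ζ^{3j} for j=0..3 gives (1,0), (−√2/2,√2/2), (0,−1), (√2/2,√2/2).
candidate 1: n = (1, -3, 0, 2) → π⊥ ≈ (+4.53553, -0.70711); max(|x|,|y|,|x±y|/√2) = 4.53553 > 1.5 ⇒ ∉ W
candidate 2: n = (0, -1, 1, 0) → π⊥ ≈ (+0.70711, -1.70711); max(|x|,|y|,|x±y|/√2) = 1.70711 > 1.5 ⇒ ∉ W
candidate 3: n = (2, -3, 0, -2) → π⊥ ≈ (+2.70711, -3.53553); max(|x|,|y|,|x±y|/√2) = 4.41421 > 1.5 ⇒ ∉ W
candidate 4: n = (-1, -2, -3, 1) → π⊥ ≈ (+1.12132, +2.29289); max(|x|,|y|,|x±y|/√2) = 2.41421 > 1.5 ⇒ ∉ W
candidate 5: n = (-1, 0, -1, 1) → π⊥ ≈ (-0.29289, +1.70711); max(|x|,|y|,|x±y|/√2) = 1.70711 > 1.5 ⇒ ∉ W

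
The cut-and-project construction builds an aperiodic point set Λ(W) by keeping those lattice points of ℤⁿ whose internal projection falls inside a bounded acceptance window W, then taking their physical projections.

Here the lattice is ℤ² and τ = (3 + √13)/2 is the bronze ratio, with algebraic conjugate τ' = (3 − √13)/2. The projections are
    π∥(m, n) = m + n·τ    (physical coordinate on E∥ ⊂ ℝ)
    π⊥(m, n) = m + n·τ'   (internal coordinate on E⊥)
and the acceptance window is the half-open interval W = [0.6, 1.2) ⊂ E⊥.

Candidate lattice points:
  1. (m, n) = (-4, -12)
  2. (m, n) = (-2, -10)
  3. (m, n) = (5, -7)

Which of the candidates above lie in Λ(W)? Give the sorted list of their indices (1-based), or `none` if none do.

2

Numerically τ ≈ 3.3028 and τ' = −1/τ ≈ -0.3028.
[1] lift (-4,-12): star map gives -0.3667; window check 0.6 ≤ -0.3667 < 1.2 is false → out
[2] lift (-2,-10): star map gives 1.0278; window check 0.6 ≤ 1.0278 < 1.2 is true → IN Λ
[3] lift (5,-7): star map gives 7.1194; window check 0.6 ≤ 7.1194 < 1.2 is false → out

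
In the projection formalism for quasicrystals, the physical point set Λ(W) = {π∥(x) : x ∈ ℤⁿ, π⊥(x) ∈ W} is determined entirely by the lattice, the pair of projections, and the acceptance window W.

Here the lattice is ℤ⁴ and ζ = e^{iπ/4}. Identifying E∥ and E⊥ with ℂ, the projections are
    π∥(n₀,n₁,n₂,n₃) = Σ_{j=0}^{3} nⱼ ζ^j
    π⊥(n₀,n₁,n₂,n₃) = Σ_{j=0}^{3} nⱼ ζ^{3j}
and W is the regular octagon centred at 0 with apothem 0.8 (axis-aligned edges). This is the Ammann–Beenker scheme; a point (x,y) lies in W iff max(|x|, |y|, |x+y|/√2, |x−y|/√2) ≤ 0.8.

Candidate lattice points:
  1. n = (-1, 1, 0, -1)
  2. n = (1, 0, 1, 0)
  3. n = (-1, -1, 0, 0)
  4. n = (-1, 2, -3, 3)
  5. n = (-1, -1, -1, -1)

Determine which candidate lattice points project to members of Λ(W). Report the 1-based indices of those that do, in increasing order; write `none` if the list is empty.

π⊥(n) = n₀ + n₁ζ³ + n₂ζ⁶ + n₃ζ⁹ where ζ = e^{iπ/4}.
#1 (-1, 1, 0, -1): internal (-2.414214, 0.000000); octagon support 2.414214 vs apothem 0.8 → ∉ W
#2 (1, 0, 1, 0): internal (1.000000, -1.000000); octagon support 1.414214 vs apothem 0.8 → ∉ W
#3 (-1, -1, 0, 0): internal (-0.292893, -0.707107); octagon support 0.707107 vs apothem 0.8 → ∈ W
#4 (-1, 2, -3, 3): internal (-0.292893, 6.535534); octagon support 6.535534 vs apothem 0.8 → ∉ W
#5 (-1, -1, -1, -1): internal (-1.000000, -0.414214); octagon support 1.000000 vs apothem 0.8 → ∉ W

3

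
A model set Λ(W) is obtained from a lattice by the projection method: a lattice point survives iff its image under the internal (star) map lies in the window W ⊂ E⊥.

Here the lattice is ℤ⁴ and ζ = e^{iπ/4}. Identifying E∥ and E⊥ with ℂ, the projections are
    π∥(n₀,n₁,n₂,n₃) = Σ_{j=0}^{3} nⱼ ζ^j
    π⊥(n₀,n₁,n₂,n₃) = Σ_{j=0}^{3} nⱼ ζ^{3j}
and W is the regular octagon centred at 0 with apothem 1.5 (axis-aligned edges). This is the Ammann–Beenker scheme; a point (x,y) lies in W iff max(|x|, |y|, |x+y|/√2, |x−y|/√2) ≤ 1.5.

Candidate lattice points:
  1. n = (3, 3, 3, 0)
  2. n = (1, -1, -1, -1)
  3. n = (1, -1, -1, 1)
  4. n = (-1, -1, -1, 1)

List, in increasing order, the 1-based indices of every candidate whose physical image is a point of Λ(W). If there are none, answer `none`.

With ζ = e^{iπ/4} the internal vectors are ζ^0,ζ^3,ζ^6,ζ^9.
candidate 1: n = (3, 3, 3, 0) → π⊥ ≈ (+0.87868, -0.87868); max(|x|,|y|,|x±y|/√2) = 1.24264 ≤ 1.5 ⇒ ∈ W
candidate 2: n = (1, -1, -1, -1) → π⊥ ≈ (+1.00000, -0.41421); max(|x|,|y|,|x±y|/√2) = 1.00000 ≤ 1.5 ⇒ ∈ W
candidate 3: n = (1, -1, -1, 1) → π⊥ ≈ (+2.41421, +1.00000); max(|x|,|y|,|x±y|/√2) = 2.41421 > 1.5 ⇒ ∉ W
candidate 4: n = (-1, -1, -1, 1) → π⊥ ≈ (+0.41421, +1.00000); max(|x|,|y|,|x±y|/√2) = 1.00000 ≤ 1.5 ⇒ ∈ W

1, 2, 4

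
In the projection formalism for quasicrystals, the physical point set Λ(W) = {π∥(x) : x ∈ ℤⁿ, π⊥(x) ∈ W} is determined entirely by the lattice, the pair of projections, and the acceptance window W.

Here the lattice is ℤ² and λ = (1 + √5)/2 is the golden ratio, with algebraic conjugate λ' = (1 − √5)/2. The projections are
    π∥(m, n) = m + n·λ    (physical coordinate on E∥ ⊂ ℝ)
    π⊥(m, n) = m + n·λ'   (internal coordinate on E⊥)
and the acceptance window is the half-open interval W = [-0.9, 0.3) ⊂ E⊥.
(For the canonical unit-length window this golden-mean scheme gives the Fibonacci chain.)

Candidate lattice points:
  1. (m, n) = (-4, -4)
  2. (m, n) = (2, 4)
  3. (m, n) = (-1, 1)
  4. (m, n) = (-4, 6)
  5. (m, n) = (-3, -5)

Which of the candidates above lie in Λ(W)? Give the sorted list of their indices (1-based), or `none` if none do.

Compute λ' = (1−√5)/2 = -0.618034, so π⊥(m,n) = m -0.618034·n.
#1 (-4,-4): internal coord -4 + (-4)·λ' = -1.527864; -1.527864 ∉ [-0.9, 0.3) → out
#2 (2,4): internal coord 2 + (4)·λ' = -0.472136; -0.472136 ∈ [-0.9, 0.3) → IN Λ
#3 (-1,1): internal coord -1 + (1)·λ' = -1.618034; -1.618034 ∉ [-0.9, 0.3) → out
#4 (-4,6): internal coord -4 + (6)·λ' = -7.708204; -7.708204 ∉ [-0.9, 0.3) → out
#5 (-3,-5): internal coord -3 + (-5)·λ' = +0.090170; +0.090170 ∈ [-0.9, 0.3) → IN Λ

2, 5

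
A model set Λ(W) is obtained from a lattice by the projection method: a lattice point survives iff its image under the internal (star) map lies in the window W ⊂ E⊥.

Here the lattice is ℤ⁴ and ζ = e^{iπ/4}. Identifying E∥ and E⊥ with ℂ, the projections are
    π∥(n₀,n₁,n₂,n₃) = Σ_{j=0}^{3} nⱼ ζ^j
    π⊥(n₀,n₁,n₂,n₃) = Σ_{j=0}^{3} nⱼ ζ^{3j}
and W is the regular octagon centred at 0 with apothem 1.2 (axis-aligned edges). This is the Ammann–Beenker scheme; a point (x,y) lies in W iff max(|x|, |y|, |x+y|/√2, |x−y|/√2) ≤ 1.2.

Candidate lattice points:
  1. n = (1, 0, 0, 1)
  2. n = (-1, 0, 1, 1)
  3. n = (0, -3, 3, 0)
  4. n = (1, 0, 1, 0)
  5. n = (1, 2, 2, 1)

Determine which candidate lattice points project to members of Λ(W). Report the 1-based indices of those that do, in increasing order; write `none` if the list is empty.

With ζ = e^{iπ/4} the internal vectors are ζ^0,ζ^3,ζ^6,ζ^9.
#1 (1, 0, 0, 1): internal (1.70711, 0.70711); octagon support 1.70711 vs apothem 1.2 → ∉ W
#2 (-1, 0, 1, 1): internal (-0.29289, -0.29289); octagon support 0.41421 vs apothem 1.2 → ∈ W
#3 (0, -3, 3, 0): internal (2.12132, -5.12132); octagon support 5.12132 vs apothem 1.2 → ∉ W
#4 (1, 0, 1, 0): internal (1.00000, -1.00000); octagon support 1.41421 vs apothem 1.2 → ∉ W
#5 (1, 2, 2, 1): internal (0.29289, 0.12132); octagon support 0.29289 vs apothem 1.2 → ∈ W

2, 5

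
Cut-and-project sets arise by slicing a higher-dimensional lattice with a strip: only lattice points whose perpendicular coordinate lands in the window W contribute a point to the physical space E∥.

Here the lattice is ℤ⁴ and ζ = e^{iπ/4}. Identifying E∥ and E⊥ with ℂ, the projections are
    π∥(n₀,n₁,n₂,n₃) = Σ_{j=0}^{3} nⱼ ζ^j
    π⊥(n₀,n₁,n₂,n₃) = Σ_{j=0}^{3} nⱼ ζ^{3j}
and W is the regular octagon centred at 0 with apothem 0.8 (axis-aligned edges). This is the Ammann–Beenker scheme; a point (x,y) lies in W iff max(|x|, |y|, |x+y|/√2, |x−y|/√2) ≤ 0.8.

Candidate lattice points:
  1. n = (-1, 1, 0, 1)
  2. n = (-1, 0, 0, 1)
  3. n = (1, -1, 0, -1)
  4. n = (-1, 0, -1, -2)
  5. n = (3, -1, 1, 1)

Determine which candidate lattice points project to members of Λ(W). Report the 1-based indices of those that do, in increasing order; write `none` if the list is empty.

With ζ = e^{iπ/4} the internal vectors are ζ^0,ζ^3,ζ^6,ζ^9.
candidate 1: n = (-1, 1, 0, 1) → π⊥ ≈ (-1.0000, +1.4142); max(|x|,|y|,|x±y|/√2) = 1.7071 > 0.8 ⇒ ∉ W
candidate 2: n = (-1, 0, 0, 1) → π⊥ ≈ (-0.2929, +0.7071); max(|x|,|y|,|x±y|/√2) = 0.7071 ≤ 0.8 ⇒ ∈ W
candidate 3: n = (1, -1, 0, -1) → π⊥ ≈ (+1.0000, -1.4142); max(|x|,|y|,|x±y|/√2) = 1.7071 > 0.8 ⇒ ∉ W
candidate 4: n = (-1, 0, -1, -2) → π⊥ ≈ (-2.4142, -0.4142); max(|x|,|y|,|x±y|/√2) = 2.4142 > 0.8 ⇒ ∉ W
candidate 5: n = (3, -1, 1, 1) → π⊥ ≈ (+4.4142, -1.0000); max(|x|,|y|,|x±y|/√2) = 4.4142 > 0.8 ⇒ ∉ W

2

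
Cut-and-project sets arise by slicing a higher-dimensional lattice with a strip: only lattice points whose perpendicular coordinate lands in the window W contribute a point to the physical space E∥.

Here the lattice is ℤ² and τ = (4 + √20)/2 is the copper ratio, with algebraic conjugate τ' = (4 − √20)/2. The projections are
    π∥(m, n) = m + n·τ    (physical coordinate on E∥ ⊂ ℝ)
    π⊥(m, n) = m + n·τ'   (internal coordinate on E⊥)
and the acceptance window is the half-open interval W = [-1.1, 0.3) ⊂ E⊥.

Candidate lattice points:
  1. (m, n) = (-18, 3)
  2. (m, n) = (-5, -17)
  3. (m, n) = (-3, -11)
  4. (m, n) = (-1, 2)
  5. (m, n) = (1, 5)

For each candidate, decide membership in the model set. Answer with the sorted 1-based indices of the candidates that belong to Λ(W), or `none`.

τ' = (4−√20)/2 ≈ -0.2361.
#1 (-18,3): internal coord -18 + (3)·τ' = -18.7082; -18.7082 ∉ [-1.1, 0.3) → out
#2 (-5,-17): internal coord -5 + (-17)·τ' = -0.9868; -0.9868 ∈ [-1.1, 0.3) → IN Λ
#3 (-3,-11): internal coord -3 + (-11)·τ' = -0.4033; -0.4033 ∈ [-1.1, 0.3) → IN Λ
#4 (-1,2): internal coord -1 + (2)·τ' = -1.4721; -1.4721 ∉ [-1.1, 0.3) → out
#5 (1,5): internal coord 1 + (5)·τ' = -0.1803; -0.1803 ∈ [-1.1, 0.3) → IN Λ

2, 3, 5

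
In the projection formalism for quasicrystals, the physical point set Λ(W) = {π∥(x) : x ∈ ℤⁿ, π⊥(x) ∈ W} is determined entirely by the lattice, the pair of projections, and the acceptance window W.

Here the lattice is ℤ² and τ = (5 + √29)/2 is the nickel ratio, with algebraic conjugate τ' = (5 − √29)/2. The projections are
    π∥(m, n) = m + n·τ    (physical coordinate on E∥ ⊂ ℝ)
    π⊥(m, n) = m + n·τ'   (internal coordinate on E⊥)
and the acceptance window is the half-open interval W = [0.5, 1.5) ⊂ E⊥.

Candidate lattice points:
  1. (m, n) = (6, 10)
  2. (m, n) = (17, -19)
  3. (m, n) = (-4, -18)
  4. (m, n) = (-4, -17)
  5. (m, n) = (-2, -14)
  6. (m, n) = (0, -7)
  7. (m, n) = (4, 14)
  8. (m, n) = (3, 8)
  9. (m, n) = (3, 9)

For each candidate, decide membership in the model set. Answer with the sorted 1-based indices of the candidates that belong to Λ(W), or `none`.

τ' = (5−√29)/2 ≈ -0.192582.
[1] lift (6,10): star map gives 4.074176; window check 0.5 ≤ 4.074176 < 1.5 is false → out
[2] lift (17,-19): star map gives 20.659066; window check 0.5 ≤ 20.659066 < 1.5 is false → out
[3] lift (-4,-18): star map gives -0.533517; window check 0.5 ≤ -0.533517 < 1.5 is false → out
[4] lift (-4,-17): star map gives -0.726099; window check 0.5 ≤ -0.726099 < 1.5 is false → out
[5] lift (-2,-14): star map gives 0.696154; window check 0.5 ≤ 0.696154 < 1.5 is true → IN Λ
[6] lift (0,-7): star map gives 1.348077; window check 0.5 ≤ 1.348077 < 1.5 is true → IN Λ
[7] lift (4,14): star map gives 1.303846; window check 0.5 ≤ 1.303846 < 1.5 is true → IN Λ
[8] lift (3,8): star map gives 1.459341; window check 0.5 ≤ 1.459341 < 1.5 is true → IN Λ
[9] lift (3,9): star map gives 1.266758; window check 0.5 ≤ 1.266758 < 1.5 is true → IN Λ

5, 6, 7, 8, 9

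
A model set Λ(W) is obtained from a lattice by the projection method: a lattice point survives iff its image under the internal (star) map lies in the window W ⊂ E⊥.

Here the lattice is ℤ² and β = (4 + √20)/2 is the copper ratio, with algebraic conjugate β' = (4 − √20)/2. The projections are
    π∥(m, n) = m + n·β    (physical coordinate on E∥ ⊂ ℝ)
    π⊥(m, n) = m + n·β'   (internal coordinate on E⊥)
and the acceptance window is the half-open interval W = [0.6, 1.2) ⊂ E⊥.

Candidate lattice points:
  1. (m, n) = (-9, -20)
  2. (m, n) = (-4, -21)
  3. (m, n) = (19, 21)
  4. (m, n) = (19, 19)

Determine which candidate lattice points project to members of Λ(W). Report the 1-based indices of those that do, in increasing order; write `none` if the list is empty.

β' = (4−√20)/2 ≈ -0.23607.
[1] lift (-9,-20): star map gives -4.27864; window check 0.6 ≤ -4.27864 < 1.2 is false → out
[2] lift (-4,-21): star map gives 0.95743; window check 0.6 ≤ 0.95743 < 1.2 is true → IN Λ
[3] lift (19,21): star map gives 14.04257; window check 0.6 ≤ 14.04257 < 1.2 is false → out
[4] lift (19,19): star map gives 14.51471; window check 0.6 ≤ 14.51471 < 1.2 is false → out

2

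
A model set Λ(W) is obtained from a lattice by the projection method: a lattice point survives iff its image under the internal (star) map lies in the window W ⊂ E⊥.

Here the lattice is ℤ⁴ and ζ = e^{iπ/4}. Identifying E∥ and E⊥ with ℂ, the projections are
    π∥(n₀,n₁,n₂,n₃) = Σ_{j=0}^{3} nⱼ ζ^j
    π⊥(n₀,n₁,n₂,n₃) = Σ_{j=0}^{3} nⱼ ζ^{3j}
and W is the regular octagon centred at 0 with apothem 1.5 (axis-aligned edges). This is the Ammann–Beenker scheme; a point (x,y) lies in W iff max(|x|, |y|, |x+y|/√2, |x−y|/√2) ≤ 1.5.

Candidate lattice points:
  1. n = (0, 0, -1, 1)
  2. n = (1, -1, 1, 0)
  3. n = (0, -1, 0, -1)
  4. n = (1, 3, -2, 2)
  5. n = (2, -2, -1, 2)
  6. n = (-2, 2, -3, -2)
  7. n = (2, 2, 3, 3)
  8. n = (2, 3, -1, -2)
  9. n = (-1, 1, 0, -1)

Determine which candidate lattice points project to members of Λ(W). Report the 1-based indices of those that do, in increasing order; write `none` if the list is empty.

3

Internal map: ζ^{3j} for j=0..3 gives (1,0), (−√2/2,√2/2), (0,−1), (√2/2,√2/2).
#1 (0, 0, -1, 1): internal (0.707107, 1.707107); octagon support 1.707107 vs apothem 1.5 → ∉ W
#2 (1, -1, 1, 0): internal (1.707107, -1.707107); octagon support 2.414214 vs apothem 1.5 → ∉ W
#3 (0, -1, 0, -1): internal (0.000000, -1.414214); octagon support 1.414214 vs apothem 1.5 → ∈ W
#4 (1, 3, -2, 2): internal (0.292893, 5.535534); octagon support 5.535534 vs apothem 1.5 → ∉ W
#5 (2, -2, -1, 2): internal (4.828427, 1.000000); octagon support 4.828427 vs apothem 1.5 → ∉ W
#6 (-2, 2, -3, -2): internal (-4.828427, 3.000000); octagon support 5.535534 vs apothem 1.5 → ∉ W
#7 (2, 2, 3, 3): internal (2.707107, 0.535534); octagon support 2.707107 vs apothem 1.5 → ∉ W
#8 (2, 3, -1, -2): internal (-1.535534, 1.707107); octagon support 2.292893 vs apothem 1.5 → ∉ W
#9 (-1, 1, 0, -1): internal (-2.414214, 0.000000); octagon support 2.414214 vs apothem 1.5 → ∉ W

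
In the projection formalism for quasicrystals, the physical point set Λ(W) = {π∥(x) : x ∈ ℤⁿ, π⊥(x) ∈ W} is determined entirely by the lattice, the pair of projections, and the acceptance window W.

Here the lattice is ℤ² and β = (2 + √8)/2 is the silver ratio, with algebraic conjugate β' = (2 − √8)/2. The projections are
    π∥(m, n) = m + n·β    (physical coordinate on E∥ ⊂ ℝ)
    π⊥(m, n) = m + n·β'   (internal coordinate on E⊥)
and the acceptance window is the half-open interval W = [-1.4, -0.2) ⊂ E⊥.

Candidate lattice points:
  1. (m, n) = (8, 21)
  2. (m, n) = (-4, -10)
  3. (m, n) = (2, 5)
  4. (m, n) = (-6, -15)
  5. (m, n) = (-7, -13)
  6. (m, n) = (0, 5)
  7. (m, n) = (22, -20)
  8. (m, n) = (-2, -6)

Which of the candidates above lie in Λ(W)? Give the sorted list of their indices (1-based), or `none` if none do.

1

Numerically β ≈ 2.4142 and β' = −1/β ≈ -0.4142.
#1 (8,21): internal coord 8 + (21)·β' = -0.6985; -0.6985 ∈ [-1.4, -0.2) → IN Λ
#2 (-4,-10): internal coord -4 + (-10)·β' = +0.1421; +0.1421 ∉ [-1.4, -0.2) → out
#3 (2,5): internal coord 2 + (5)·β' = -0.0711; -0.0711 ∉ [-1.4, -0.2) → out
#4 (-6,-15): internal coord -6 + (-15)·β' = +0.2132; +0.2132 ∉ [-1.4, -0.2) → out
#5 (-7,-13): internal coord -7 + (-13)·β' = -1.6152; -1.6152 ∉ [-1.4, -0.2) → out
#6 (0,5): internal coord 0 + (5)·β' = -2.0711; -2.0711 ∉ [-1.4, -0.2) → out
#7 (22,-20): internal coord 22 + (-20)·β' = +30.2843; +30.2843 ∉ [-1.4, -0.2) → out
#8 (-2,-6): internal coord -2 + (-6)·β' = +0.4853; +0.4853 ∉ [-1.4, -0.2) → out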